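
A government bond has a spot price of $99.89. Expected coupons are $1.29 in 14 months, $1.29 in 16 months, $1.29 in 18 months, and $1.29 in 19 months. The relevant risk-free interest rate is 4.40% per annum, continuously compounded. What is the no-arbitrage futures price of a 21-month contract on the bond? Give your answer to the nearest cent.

PV(coupons) I = 1.29·e^(−0.0440·14/12) + 1.29·e^(−0.0440·16/12) + 1.29·e^(−0.0440·18/12) + 1.29·e^(−0.0440·19/12)
I = 1.2255 + 1.2165 + 1.2076 + 1.2032 = 4.8528
F = (S − I)·e^(rT) = (99.89 − 4.8528) · e^(0.0440·21/12)
= 95.0372 · e^0.077000 = 95.0372 × 1.080042 = $102.64

$102.64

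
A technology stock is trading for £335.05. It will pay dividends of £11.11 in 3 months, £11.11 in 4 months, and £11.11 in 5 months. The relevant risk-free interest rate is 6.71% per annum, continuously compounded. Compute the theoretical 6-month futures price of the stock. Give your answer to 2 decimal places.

PV(dividends) I = 11.11·e^(−0.0671·3/12) + 11.11·e^(−0.0671·4/12) + 11.11·e^(−0.0671·5/12)
I = 10.9252 + 10.8643 + 10.8037 = 32.5932
F = (S − I)·e^(rT) = (335.05 − 32.5932) · e^(0.0671·6/12)
= 302.4568 · e^0.033550 = 302.4568 × 1.034119 = £312.78

£312.78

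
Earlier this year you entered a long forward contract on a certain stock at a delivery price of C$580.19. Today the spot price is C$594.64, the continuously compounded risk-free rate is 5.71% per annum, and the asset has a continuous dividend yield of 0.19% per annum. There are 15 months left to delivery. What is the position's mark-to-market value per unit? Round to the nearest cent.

C$53.01

Current fair forward for the remaining 15 months: F = S·e^((r − q)·T), (r − q) = 0.0571 − 0.0019 = 0.0552
F = 594.64 · e^(0.0552 × 15/12) = 594.64 × 1.071436 = 637.1187
Value of long forward = (F − K)·e^(−rT) = (637.1187 − 580.19) · e^(−0.0571·15/12)
= 56.9287 × 0.931113 = 53.01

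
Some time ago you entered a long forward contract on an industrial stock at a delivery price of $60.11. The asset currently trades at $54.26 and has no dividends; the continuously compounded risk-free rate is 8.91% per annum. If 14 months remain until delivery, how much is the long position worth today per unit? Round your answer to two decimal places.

$0.08

Current fair forward for the remaining 14 months: F = S·e^(r·T), r = 0.0891
F = 54.26 · e^(0.0891 × 14/12) = 54.26 × 1.109545 = 60.2039
Value of long forward = (F − K)·e^(−rT) = (60.2039 − 60.11) · e^(−0.0891·14/12)
= 0.0939 × 0.901270 = 0.08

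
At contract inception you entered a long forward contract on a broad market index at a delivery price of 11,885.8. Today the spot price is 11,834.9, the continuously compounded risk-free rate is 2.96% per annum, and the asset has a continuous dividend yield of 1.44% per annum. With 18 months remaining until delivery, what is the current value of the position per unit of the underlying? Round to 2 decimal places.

Current fair forward for the remaining 18 months: F = S·e^((r − q)·T), (r − q) = 0.0296 − 0.0144 = 0.0152
F = 11834.9 · e^(0.0152 × 18/12) = 11834.9 × 1.02306191 = 12107.8354
Value of long forward = (F − K)·e^(−rT) = (12107.8354 − 11885.8) · e^(−0.0296·18/12)
= 222.0354 × 0.95657125 = 212.39

212.39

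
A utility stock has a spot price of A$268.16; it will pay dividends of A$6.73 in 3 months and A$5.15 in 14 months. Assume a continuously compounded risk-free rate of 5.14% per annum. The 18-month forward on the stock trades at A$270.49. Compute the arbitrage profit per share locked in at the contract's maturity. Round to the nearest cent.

A$6.75 per share

PV(dividends) I = 6.73·e^(−0.0514·3/12) + 5.15·e^(−0.0514·14/12) = 11.4943
Fair forward F* = (S − I)·e^(rT) = (268.16 − 11.4943)·e^0.077100 = 256.6657 × 1.080150 = 277.2375
Market A$270.49 < fair 277.2375: forward underpriced → reverse cash-and-carry (short the stock, invest proceeds at r, pay the dividends, go long the forward).
Profit at T = |F_mkt − F*| = |270.49 − 277.2375| = A$6.75 per share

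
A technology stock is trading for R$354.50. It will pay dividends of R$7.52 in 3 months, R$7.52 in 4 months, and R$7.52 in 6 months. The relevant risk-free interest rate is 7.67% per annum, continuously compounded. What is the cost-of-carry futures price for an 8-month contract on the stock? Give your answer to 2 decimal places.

R$350.00

PV(dividends) I = 7.52·e^(−0.0767·3/12) + 7.52·e^(−0.0767·4/12) + 7.52·e^(−0.0767·6/12)
I = 7.3772 + 7.3302 + 7.2371 = 21.9445
F = (S − I)·e^(rT) = (354.50 − 21.9445) · e^(0.0767·8/12)
= 332.5555 · e^0.051133 = 332.5555 × 1.052463 = R$350.00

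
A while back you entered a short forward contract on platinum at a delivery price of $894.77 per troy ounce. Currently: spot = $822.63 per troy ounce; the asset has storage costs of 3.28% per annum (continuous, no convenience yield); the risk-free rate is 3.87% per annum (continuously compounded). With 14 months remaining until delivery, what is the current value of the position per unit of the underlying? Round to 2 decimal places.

Current fair forward for the remaining 14 months: F = S·e^((r + u)·T), (r + u) = 0.0387 + 0.0328 = 0.0715
F = 822.63 · e^(0.0715 × 14/12) = 822.63 × 1.086995 = 894.1947
Value of long forward = (F − K)·e^(−rT) = (894.1947 − 894.77) · e^(−0.0387·14/12)
= -0.5753 × 0.955854 = -0.55
Short position value = −(long value) = $0.55

$0.55 per troy ounce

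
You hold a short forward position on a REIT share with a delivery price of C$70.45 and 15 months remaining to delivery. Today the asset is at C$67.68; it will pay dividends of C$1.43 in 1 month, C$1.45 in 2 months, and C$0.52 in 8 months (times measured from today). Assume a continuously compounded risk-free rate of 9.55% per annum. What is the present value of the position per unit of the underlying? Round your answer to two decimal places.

-C$1.82

PV(remaining dividends) I = 1.43·e^(−0.0955·1/12) + 1.45·e^(−0.0955·2/12) + 0.52·e^(−0.0955·8/12) = 3.3337
Current forward F = (S − I)·e^(rT) = (67.68 − 3.3337)·e^(0.0955·15/12) = 64.3463 × 1.126792 = 72.5049
Value (long) = (F − K)·e^(−rT) = (72.5049 − 70.45) × 0.887475 = 1.8237
Short position value = −(long value) = -C$1.82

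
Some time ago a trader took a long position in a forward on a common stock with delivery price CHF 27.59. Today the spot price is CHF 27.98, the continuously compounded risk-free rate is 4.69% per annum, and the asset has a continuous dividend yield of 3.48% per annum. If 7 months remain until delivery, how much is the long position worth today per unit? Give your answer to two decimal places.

Current fair forward for the remaining 7 months: F = S·e^((r − q)·T), (r − q) = 0.0469 − 0.0348 = 0.0121
F = 27.98 · e^(0.0121 × 7/12) = 27.98 × 1.007083 = 28.1782
Value of long forward = (F − K)·e^(−rT) = (28.1782 − 27.59) · e^(−0.0469·7/12)
= 0.5882 × 0.973013 = 0.57

CHF 0.57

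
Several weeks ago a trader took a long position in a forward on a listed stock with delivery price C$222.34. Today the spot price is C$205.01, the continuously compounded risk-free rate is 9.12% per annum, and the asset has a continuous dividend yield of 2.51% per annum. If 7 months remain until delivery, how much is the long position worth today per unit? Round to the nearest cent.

-C$8.79

Current fair forward for the remaining 7 months: F = S·e^((r − q)·T), (r − q) = 0.0912 − 0.0251 = 0.0661
F = 205.01 · e^(0.0661 × 7/12) = 205.01 × 1.039311 = 213.0691
Value of long forward = (F − K)·e^(−rT) = (213.0691 − 222.34) · e^(−0.0912·7/12)
= -9.2709 × 0.948190 = -8.79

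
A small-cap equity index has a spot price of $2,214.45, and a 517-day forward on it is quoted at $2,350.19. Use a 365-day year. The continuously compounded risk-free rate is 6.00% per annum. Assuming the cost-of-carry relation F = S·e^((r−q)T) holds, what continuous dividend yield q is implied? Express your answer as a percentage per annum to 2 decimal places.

1.80%

From F = S·e^((r−q)T): (r − q) = ln(F/S)/T
ln(2350.19/2214.45) = ln(1.061297) = 0.059492
(r − q) = 0.059492 / (517/365) = 0.042001
q = r − ln(F/S)/T = 0.0600 − 0.042001 = 0.017999
q = 1.80%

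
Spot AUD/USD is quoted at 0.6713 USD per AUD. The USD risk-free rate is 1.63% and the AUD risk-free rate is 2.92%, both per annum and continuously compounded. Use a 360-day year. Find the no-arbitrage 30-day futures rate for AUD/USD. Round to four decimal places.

0.6706

F = S·e^((r_USD − r_AUD)T) = 0.6713 · e^((0.0163 − 0.0292) × 30/360)
= 0.6713 · e^-0.001075 = 0.6713 × 0.998926
F = 0.6706 USD per AUD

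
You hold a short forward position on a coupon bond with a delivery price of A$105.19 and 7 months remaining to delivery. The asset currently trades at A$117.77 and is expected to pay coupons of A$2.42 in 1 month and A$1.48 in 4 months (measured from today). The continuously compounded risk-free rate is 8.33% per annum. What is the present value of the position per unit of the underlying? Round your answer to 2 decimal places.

-A$13.73

PV(remaining coupons) I = 2.42·e^(−0.0833·1/12) + 1.48·e^(−0.0833·4/12) = 3.8427
Current forward F = (S − I)·e^(rT) = (117.77 − 3.8427)·e^(0.0833·7/12) = 113.9273 × 1.049792 = 119.6000
Value (long) = (F − K)·e^(−rT) = (119.6000 − 105.19) × 0.952570 = 13.7265
Short position value = −(long value) = -A$13.73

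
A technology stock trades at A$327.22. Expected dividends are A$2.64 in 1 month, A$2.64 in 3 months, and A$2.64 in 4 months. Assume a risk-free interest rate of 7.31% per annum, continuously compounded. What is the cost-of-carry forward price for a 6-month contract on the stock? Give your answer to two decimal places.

A$331.32

PV(dividends) I = 2.64·e^(−0.0731·1/12) + 2.64·e^(−0.0731·3/12) + 2.64·e^(−0.0731·4/12)
I = 2.6240 + 2.5922 + 2.5764 = 7.7926
F = (S − I)·e^(rT) = (327.22 − 7.7926) · e^(0.0731·6/12)
= 319.4274 · e^0.036550 = 319.4274 × 1.037226 = A$331.32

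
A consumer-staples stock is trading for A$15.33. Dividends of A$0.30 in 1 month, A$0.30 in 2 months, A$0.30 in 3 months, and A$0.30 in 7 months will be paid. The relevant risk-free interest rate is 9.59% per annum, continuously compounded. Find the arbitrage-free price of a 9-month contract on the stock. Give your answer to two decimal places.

PV(dividends) I = 0.30·e^(−0.0959·1/12) + 0.30·e^(−0.0959·2/12) + 0.30·e^(−0.0959·3/12) + 0.30·e^(−0.0959·7/12)
I = 0.2976 + 0.2952 + 0.2929 + 0.2837 = 1.1694
F = (S − I)·e^(rT) = (15.33 − 1.1694) · e^(0.0959·9/12)
= 14.1606 · e^0.071925 = 14.1606 × 1.074575 = A$15.22

A$15.22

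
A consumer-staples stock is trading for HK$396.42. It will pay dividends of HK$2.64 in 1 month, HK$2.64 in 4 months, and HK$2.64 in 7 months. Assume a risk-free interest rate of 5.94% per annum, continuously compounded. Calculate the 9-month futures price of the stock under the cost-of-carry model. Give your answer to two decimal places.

HK$406.36

PV(dividends) I = 2.64·e^(−0.0594·1/12) + 2.64·e^(−0.0594·4/12) + 2.64·e^(−0.0594·7/12)
I = 2.6270 + 2.5882 + 2.5501 = 7.7653
F = (S − I)·e^(rT) = (396.42 − 7.7653) · e^(0.0594·9/12)
= 388.6547 · e^0.044550 = 388.6547 × 1.045557 = HK$406.36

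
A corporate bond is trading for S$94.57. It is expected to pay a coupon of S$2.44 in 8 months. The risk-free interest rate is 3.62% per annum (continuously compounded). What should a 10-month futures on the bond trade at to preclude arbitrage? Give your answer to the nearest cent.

S$95.01

PV(coupons) I = 2.44·e^(−0.0362·8/12)
I = 2.3818
F = (S − I)·e^(rT) = (94.57 − 2.3818) · e^(0.0362·10/12)
= 92.1882 · e^0.030167 = 92.1882 × 1.030627 = S$95.01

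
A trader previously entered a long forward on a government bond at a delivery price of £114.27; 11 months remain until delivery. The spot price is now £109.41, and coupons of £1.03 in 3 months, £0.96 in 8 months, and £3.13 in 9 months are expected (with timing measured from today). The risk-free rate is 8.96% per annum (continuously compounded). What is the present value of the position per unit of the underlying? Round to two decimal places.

PV(remaining coupons) I = 1.03·e^(−0.0896·3/12) + 0.96·e^(−0.0896·8/12) + 3.13·e^(−0.0896·9/12) = 4.8381
Current forward F = (S − I)·e^(rT) = (109.41 − 4.8381)·e^(0.0896·11/12) = 104.5719 × 1.085601 = 113.5234
Value (long) = (F − K)·e^(−rT) = (113.5234 − 114.27) × 0.921149 = -0.6877
Value = -£0.69

-£0.69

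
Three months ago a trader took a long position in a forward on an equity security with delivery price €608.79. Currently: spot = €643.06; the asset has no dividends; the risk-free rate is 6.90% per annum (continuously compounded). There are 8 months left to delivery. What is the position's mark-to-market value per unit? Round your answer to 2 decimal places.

Current fair forward for the remaining 8 months: F = S·e^(r·T), r = 0.0690
F = 643.06 · e^(0.0690 × 8/12) = 643.06 × 1.047074 = 673.3314
Value of long forward = (F − K)·e^(−rT) = (673.3314 − 608.79) · e^(−0.0690·8/12)
= 64.5414 × 0.955042 = 61.64

€61.64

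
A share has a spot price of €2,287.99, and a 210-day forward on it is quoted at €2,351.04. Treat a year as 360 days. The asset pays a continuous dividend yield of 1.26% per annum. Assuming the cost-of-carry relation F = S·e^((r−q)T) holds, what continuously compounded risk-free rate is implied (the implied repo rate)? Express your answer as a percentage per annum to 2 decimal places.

5.92%

From F = S·e^((r−q)T): (r − q) = ln(F/S)/T
ln(2351.04/2287.99) = ln(1.027557) = 0.027184
(r − q) = 0.027184 / (210/360) = 0.046601
r = ln(F/S)/T + q = 0.046601 + 0.0126 = 0.059201
r = 5.92%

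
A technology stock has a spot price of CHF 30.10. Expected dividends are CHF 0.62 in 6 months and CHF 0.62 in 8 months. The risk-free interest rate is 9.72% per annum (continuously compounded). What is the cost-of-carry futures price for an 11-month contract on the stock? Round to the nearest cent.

PV(dividends) I = 0.62·e^(−0.0972·6/12) + 0.62·e^(−0.0972·8/12)
I = 0.5906 + 0.5811 = 1.1717
F = (S − I)·e^(rT) = (30.10 − 1.1717) · e^(0.0972·11/12)
= 28.9283 · e^0.089100 = 28.9283 × 1.093190 = CHF 31.62

CHF 31.62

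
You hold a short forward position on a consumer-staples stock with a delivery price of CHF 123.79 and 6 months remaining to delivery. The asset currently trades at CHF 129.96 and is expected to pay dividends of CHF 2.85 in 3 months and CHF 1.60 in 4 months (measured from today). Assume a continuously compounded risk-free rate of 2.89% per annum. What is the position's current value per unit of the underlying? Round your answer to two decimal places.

PV(remaining dividends) I = 2.85·e^(−0.0289·3/12) + 1.60·e^(−0.0289·4/12) = 4.4141
Current forward F = (S − I)·e^(rT) = (129.96 − 4.4141)·e^(0.0289·6/12) = 125.5459 × 1.014555 = 127.3732
Value (long) = (F − K)·e^(−rT) = (127.3732 − 123.79) × 0.985654 = 3.5318
Short position value = −(long value) = -CHF 3.53

-CHF 3.53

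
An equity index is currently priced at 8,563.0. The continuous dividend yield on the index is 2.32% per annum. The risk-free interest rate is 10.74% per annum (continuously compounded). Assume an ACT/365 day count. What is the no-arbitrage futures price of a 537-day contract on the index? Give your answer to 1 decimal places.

9,692.3

F = S·e^((r − q)T) = 8563.0 · e^((0.1074 − 0.0232) × 537/365)
= 8563.0 · e^0.123878 = 8563.0 × 1.131878
F = 9,692.3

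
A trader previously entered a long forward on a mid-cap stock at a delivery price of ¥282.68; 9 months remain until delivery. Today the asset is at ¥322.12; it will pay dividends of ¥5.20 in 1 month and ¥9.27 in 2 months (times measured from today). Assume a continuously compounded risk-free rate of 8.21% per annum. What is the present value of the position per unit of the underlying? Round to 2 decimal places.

¥42.01

PV(remaining dividends) I = 5.20·e^(−0.0821·1/12) + 9.27·e^(−0.0821·2/12) = 14.3086
Current forward F = (S − I)·e^(rT) = (322.12 − 14.3086)·e^(0.0821·9/12) = 307.8114 × 1.063510 = 327.3605
Value (long) = (F − K)·e^(−rT) = (327.3605 − 282.68) × 0.940282 = 42.0123
Value = ¥42.01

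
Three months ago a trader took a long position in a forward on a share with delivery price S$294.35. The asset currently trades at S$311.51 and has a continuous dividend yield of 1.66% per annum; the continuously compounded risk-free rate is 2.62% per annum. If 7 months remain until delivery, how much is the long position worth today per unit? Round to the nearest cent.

S$18.62

Current fair forward for the remaining 7 months: F = S·e^((r − q)·T), (r − q) = 0.0262 − 0.0166 = 0.0096
F = 311.51 · e^(0.0096 × 7/12) = 311.51 × 1.005616 = 313.2594
Value of long forward = (F − K)·e^(−rT) = (313.2594 − 294.35) · e^(−0.0262·7/12)
= 18.9094 × 0.984833 = 18.62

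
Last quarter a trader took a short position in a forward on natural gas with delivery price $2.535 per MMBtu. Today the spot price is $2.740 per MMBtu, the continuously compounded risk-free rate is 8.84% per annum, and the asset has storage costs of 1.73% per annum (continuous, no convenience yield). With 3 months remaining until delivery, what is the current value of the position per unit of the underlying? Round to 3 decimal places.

-$0.272 per MMBtu

Current fair forward for the remaining 3 months: F = S·e^((r + u)·T), (r + u) = 0.0884 + 0.0173 = 0.1057
F = 2.740 · e^(0.1057 × 3/12) = 2.740 × 1.026777 = 2.8134
Value of long forward = (F − K)·e^(−rT) = (2.8134 − 2.535) · e^(−0.0884·3/12)
= 0.2784 × 0.978142 = 0.272
Short position value = −(long value) = -$0.272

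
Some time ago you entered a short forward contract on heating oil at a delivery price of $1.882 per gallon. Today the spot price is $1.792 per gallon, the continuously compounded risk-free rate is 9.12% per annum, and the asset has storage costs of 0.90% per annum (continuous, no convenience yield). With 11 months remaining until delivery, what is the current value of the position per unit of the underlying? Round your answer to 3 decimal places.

Current fair forward for the remaining 11 months: F = S·e^((r + u)·T), (r + u) = 0.0912 + 0.0090 = 0.1002
F = 1.792 · e^(0.1002 × 11/12) = 1.792 × 1.096200 = 1.9644
Value of long forward = (F − K)·e^(−rT) = (1.9644 − 1.882) · e^(−0.0912·11/12)
= 0.0824 × 0.919799 = 0.076
Short position value = −(long value) = -$0.076

-$0.076 per gallon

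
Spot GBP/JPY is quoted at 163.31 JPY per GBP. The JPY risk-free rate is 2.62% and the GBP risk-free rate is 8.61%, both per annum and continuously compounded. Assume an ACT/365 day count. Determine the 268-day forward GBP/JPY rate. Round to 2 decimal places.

156.28

F = S·e^((r_JPY − r_GBP)T) = 163.31 · e^((0.0262 − 0.0861) × 268/365)
= 163.31 · e^-0.043981 = 163.31 × 0.956972
F = 156.28 JPY per GBP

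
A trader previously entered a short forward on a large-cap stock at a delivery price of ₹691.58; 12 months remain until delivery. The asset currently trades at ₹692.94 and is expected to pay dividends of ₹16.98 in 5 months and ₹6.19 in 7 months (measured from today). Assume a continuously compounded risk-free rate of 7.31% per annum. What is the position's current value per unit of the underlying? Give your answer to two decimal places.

PV(remaining dividends) I = 16.98·e^(−0.0731·5/12) + 6.19·e^(−0.0731·7/12) = 22.4022
Current forward F = (S − I)·e^(rT) = (692.94 − 22.4022)·e^(0.0731·12/12) = 670.5378 × 1.075838 = 721.3900
Value (long) = (F − K)·e^(−rT) = (721.3900 − 691.58) × 0.929508 = 27.7086
Short position value = −(long value) = -₹27.71

-₹27.71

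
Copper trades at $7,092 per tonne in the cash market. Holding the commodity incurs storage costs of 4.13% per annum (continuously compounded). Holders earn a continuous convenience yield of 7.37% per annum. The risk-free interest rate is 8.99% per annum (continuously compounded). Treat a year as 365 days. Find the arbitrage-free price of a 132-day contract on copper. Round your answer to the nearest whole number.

$7,241 per tonne

Net carry = r + u − y = 0.0899 + 0.0413 − 0.0737 = 0.0575
F = S·e^((r+u−y)T) = 7092 · e^(0.0575 × 132/365) = 7092 · e^0.020795
= 7092 × 1.021013 = $7,241 per tonne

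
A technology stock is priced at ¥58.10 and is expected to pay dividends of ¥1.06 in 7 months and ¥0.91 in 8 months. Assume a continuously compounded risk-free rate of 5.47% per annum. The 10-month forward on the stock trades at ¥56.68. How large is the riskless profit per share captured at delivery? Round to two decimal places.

¥2.14 per share

PV(dividends) I = 1.06·e^(−0.0547·7/12) + 0.91·e^(−0.0547·8/12) = 1.9041
Fair forward F* = (S − I)·e^(rT) = (58.10 − 1.9041)·e^0.045583 = 56.1959 × 1.046638 = 58.8168
Market ¥56.68 < fair 58.8168: forward underpriced → reverse cash-and-carry (short the stock, invest proceeds at r, pay the dividends, go long the forward).
Profit at T = |F_mkt − F*| = |56.68 − 58.8168| = ¥2.14 per share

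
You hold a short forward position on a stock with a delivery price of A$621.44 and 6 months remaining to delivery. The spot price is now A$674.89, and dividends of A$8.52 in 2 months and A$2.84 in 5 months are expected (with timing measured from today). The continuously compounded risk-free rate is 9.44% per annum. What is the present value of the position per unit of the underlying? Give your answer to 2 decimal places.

-A$70.98

PV(remaining dividends) I = 8.52·e^(−0.0944·2/12) + 2.84·e^(−0.0944·5/12) = 11.1175
Current forward F = (S − I)·e^(rT) = (674.89 − 11.1175)·e^(0.0944·6/12) = 663.7725 × 1.048332 = 695.8540
Value (long) = (F − K)·e^(−rT) = (695.8540 − 621.44) × 0.953897 = 70.9833
Short position value = −(long value) = -A$70.98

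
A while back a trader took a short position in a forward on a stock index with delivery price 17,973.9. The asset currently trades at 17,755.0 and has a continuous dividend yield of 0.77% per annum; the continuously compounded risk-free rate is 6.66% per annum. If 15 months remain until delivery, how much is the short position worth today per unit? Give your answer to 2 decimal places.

-1046.76

Current fair forward for the remaining 15 months: F = S·e^((r − q)·T), (r − q) = 0.0666 − 0.0077 = 0.0589
F = 17755.0 · e^(0.0589 × 15/12) = 17755.0 × 1.07640308 = 19111.5367
Value of long forward = (F − K)·e^(−rT) = (19111.5367 − 17973.9) · e^(−0.0666·15/12)
= 1137.6367 × 0.92012109 = 1046.76
Short position value = −(long value) = -1046.76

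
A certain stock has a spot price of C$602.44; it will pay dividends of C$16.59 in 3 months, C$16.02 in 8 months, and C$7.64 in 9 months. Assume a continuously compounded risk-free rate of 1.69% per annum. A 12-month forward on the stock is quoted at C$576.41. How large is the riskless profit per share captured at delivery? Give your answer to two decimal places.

PV(dividends) I = 16.59·e^(−0.0169·3/12) + 16.02·e^(−0.0169·8/12) + 7.64·e^(−0.0169·9/12) = 39.9044
Fair forward F* = (S − I)·e^(rT) = (602.44 − 39.9044)·e^0.016900 = 562.5356 × 1.017044 = 572.1235
Market C$576.41 > fair 572.1235: forward overpriced → cash-and-carry (borrow at r, buy the stock and collect the dividends, short the forward).
Profit at T = |F_mkt − F*| = |576.41 − 572.1235| = C$4.29 per share

C$4.29 per share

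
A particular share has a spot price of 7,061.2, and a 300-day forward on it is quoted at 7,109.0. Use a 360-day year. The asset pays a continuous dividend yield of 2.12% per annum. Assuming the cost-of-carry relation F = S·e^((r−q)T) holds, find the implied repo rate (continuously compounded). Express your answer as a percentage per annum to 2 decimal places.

2.93%

From F = S·e^((r−q)T): (r − q) = ln(F/S)/T
ln(7109.0/7061.2) = ln(1.006769) = 0.006746
(r − q) = 0.006746 / (300/360) = 0.008095
r = ln(F/S)/T + q = 0.008095 + 0.0212 = 0.029295
r = 2.93%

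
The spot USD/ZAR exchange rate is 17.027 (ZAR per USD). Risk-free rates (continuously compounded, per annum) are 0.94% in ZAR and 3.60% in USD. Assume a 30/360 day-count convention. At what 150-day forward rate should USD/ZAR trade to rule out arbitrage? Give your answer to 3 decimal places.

16.839

F = S·e^((r_ZAR − r_USD)T) = 17.027 · e^((0.0094 − 0.0360) × 150/360)
= 17.027 · e^-0.011083 = 17.027 × 0.988978
F = 16.839 ZAR per USD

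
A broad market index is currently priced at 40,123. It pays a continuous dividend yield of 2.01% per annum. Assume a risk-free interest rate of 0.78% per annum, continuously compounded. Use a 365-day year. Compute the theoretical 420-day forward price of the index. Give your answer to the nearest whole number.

F = S·e^((r − q)T) = 40123 · e^((0.0078 − 0.0201) × 420/365)
= 40123 · e^-0.014153 = 40123 × 0.985947
F = 39,559

39,559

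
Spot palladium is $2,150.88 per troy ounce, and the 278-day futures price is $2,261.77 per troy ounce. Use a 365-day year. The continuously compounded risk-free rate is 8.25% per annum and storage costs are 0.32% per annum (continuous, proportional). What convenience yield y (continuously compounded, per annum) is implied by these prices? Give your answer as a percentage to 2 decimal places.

1.97%

F = S·e^((r+u−y)T) ⇒ (r+u−y) = ln(F/S)/T
ln(2261.77/2150.88) = 0.050271; /T ⇒ 0.066003
y = r + u − ln(F/S)/T = 0.0825 + 0.0032 − 0.066003 = 0.019697
y = 1.97%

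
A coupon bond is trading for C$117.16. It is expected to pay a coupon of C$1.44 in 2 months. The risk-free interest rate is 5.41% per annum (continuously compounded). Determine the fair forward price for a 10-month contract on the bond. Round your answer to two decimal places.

C$121.07

PV(coupons) I = 1.44·e^(−0.0541·2/12)
I = 1.4271
F = (S − I)·e^(rT) = (117.16 − 1.4271) · e^(0.0541·10/12)
= 115.7329 · e^0.045083 = 115.7329 × 1.046115 = C$121.07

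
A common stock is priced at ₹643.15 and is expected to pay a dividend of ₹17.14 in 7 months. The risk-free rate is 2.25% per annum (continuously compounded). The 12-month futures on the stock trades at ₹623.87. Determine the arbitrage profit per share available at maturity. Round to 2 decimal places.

PV(dividends) I = 17.14·e^(−0.0225·7/12) = 16.9165
Fair futures F* = (S − I)·e^(rT) = (643.15 − 16.9165)·e^0.022500 = 626.2335 × 1.022755 = 640.4834
Market ₹623.87 < fair 640.4834: forward underpriced → reverse cash-and-carry (short the stock, invest proceeds at r, pay the dividends, go long the forward).
Profit at T = |F_mkt − F*| = |623.87 − 640.4834| = ₹16.61 per share

₹16.61 per share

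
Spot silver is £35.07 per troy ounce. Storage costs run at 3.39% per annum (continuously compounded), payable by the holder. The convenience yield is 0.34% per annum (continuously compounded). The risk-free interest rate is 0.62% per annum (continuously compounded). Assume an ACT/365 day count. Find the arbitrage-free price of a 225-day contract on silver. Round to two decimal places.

£35.87 per troy ounce

Net carry = r + u − y = 0.0062 + 0.0339 − 0.0034 = 0.0367
F = S·e^((r+u−y)T) = 35.07 · e^(0.0367 × 225/365) = 35.07 · e^0.022623
= 35.07 × 1.022881 = £35.87 per troy ounce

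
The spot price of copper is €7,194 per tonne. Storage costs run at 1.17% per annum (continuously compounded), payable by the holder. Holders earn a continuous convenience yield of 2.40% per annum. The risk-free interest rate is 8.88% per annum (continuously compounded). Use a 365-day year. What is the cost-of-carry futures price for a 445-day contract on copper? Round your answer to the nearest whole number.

€7,897 per tonne

Net carry = r + u − y = 0.0888 + 0.0117 − 0.0240 = 0.0765
F = S·e^((r+u−y)T) = 7194 · e^(0.0765 × 445/365) = 7194 · e^0.093267
= 7194 × 1.097755 = €7,897 per tonne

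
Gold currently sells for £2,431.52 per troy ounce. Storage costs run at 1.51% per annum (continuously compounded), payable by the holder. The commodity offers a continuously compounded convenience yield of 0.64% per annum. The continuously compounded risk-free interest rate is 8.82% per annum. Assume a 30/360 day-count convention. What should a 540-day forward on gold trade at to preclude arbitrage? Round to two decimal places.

£2,811.92 per troy ounce

Net carry = r + u − y = 0.0882 + 0.0151 − 0.0064 = 0.0969
F = S·e^((r+u−y)T) = 2431.52 · e^(0.0969 × 540/360) = 2431.52 · e^0.14535000
= 2431.52 × 1.15644425 = £2,811.92 per troy ounce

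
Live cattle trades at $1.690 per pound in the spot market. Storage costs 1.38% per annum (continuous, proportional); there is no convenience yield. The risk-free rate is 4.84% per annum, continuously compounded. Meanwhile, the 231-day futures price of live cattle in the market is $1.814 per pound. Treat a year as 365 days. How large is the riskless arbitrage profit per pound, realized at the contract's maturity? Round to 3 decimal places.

Fair futures: F* = S·e^(carry·T), with carry = (r + u) = 0.0484 + 0.0138 = 0.0622
F* = 1.690 · e^(0.0622 × 231/365) = 1.690 · e^0.039365 = 1.690 × 1.040150 = $1.7579
Market $1.814 > fair $1.7579: forward overpriced → cash-and-carry (buy spot, short the forward).
At maturity, profit = |F_mkt − F*| = |1.814 − 1.7579| = $0.056 per pound

$0.056 per pound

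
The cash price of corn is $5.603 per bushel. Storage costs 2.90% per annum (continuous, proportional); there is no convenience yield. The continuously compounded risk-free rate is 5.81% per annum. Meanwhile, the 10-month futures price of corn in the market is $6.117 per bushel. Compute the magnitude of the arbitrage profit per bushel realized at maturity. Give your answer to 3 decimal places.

$0.092 per bushel

Fair futures: F* = S·e^(carry·T), with carry = (r + u) = 0.0581 + 0.0290 = 0.0871
F* = 5.603 · e^(0.0871 × 10/12) = 5.603 · e^0.072583 = 5.603 × 1.075282 = $6.0248
Market $6.117 > fair $6.0248: forward overpriced → cash-and-carry (buy spot, short the forward).
At maturity, profit = |F_mkt − F*| = |6.117 − 6.0248| = $0.092 per bushel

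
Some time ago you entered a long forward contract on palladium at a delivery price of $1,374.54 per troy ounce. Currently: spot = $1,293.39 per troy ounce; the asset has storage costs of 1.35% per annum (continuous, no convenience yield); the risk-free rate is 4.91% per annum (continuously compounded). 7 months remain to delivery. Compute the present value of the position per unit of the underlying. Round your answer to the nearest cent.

-$32.11 per troy ounce

Current fair forward for the remaining 7 months: F = S·e^((r + u)·T), (r + u) = 0.0491 + 0.0135 = 0.0626
F = 1293.39 · e^(0.0626 × 7/12) = 1293.39 × 1.03719159 = 1341.4932
Value of long forward = (F − K)·e^(−rT) = (1341.4932 − 1374.54) · e^(−0.0491·7/12)
= -33.0468 × 0.97176462 = -32.11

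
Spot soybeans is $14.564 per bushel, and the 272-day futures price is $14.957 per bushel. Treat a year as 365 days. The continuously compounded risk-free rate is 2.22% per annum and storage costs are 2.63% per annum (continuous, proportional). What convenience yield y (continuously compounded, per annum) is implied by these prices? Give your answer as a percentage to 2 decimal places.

F = S·e^((r+u−y)T) ⇒ (r+u−y) = ln(F/S)/T
ln(14.957/14.564) = 0.026627; /T ⇒ 0.035731
y = r + u − ln(F/S)/T = 0.0222 + 0.0263 − 0.035731 = 0.012769
y = 1.28%

1.28%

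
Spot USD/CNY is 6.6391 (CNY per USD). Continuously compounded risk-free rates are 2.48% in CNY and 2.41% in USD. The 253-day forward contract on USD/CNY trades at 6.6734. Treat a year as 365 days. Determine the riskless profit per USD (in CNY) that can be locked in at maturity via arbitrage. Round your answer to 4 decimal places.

0.0311 per USD (in CNY)

Fair forward: F* = S·e^(carry·T), with carry = (r_CNY − r_USD) = 0.0248 − 0.0241 = 0.0007
F* = 6.6391 · e^(0.0007 × 253/365) = 6.6391 · e^0.000485 = 6.6391 × 1.000485 = 6.6423
Market 6.6734 > fair 6.6423: forward overpriced → cash-and-carry (buy spot, short the forward).
At maturity, profit = |F_mkt − F*| = |6.6734 − 6.6423| = 0.0311 per USD (in CNY)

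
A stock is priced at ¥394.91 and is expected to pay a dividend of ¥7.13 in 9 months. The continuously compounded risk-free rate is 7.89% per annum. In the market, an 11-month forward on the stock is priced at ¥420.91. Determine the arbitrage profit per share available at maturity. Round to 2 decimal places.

PV(dividends) I = 7.13·e^(−0.0789·9/12) = 6.7203
Fair forward F* = (S − I)·e^(rT) = (394.91 − 6.7203)·e^0.072325 = 388.1897 × 1.075005 = 417.3059
Market ¥420.91 > fair 417.3059: forward overpriced → cash-and-carry (borrow at r, buy the stock and collect the dividends, short the forward).
Profit at T = |F_mkt − F*| = |420.91 − 417.3059| = ¥3.60 per share

¥3.60 per share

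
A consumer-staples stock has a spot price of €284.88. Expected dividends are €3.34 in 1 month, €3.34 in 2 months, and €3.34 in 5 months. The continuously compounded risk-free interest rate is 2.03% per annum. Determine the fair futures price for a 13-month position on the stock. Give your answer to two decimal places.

€281.02

PV(dividends) I = 3.34·e^(−0.0203·1/12) + 3.34·e^(−0.0203·2/12) + 3.34·e^(−0.0203·5/12)
I = 3.3344 + 3.3287 + 3.3119 = 9.9750
F = (S − I)·e^(rT) = (284.88 − 9.9750) · e^(0.0203·13/12)
= 274.9050 · e^0.021992 = 274.9050 × 1.022236 = €281.02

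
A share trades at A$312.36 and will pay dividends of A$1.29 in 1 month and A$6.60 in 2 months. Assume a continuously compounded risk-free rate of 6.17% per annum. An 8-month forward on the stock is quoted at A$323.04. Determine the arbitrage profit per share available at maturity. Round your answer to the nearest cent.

A$5.71 per share

PV(dividends) I = 1.29·e^(−0.0617·1/12) + 6.60·e^(−0.0617·2/12) = 7.8159
Fair forward F* = (S − I)·e^(rT) = (312.36 − 7.8159)·e^0.041133 = 304.5441 × 1.041991 = 317.3322
Market A$323.04 > fair 317.3322: forward overpriced → cash-and-carry (borrow at r, buy the stock and collect the dividends, short the forward).
Profit at T = |F_mkt − F*| = |323.04 − 317.3322| = A$5.71 per share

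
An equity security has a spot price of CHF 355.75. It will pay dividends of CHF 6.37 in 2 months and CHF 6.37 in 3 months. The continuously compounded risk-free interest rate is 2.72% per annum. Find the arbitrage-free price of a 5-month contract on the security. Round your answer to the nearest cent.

PV(dividends) I = 6.37·e^(−0.0272·2/12) + 6.37·e^(−0.0272·3/12)
I = 6.3412 + 6.3268 = 12.6680
F = (S − I)·e^(rT) = (355.75 − 12.6680) · e^(0.0272·5/12)
= 343.0820 · e^0.011333 = 343.0820 × 1.011397 = CHF 346.99

CHF 346.99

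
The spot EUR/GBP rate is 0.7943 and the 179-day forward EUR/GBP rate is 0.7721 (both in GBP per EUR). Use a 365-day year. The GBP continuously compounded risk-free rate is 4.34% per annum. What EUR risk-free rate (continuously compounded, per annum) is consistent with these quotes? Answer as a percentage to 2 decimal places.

10.12%

F = S·e^((r_GBP − r_EUR)T) ⇒ r_EUR = r_GBP − ln(F/S)/T
ln(0.7721/0.7943) = -0.028347; /(179/365) = -0.057803
r_EUR = 0.0434 + 0.057803 = 0.101203
r_EUR = 10.12%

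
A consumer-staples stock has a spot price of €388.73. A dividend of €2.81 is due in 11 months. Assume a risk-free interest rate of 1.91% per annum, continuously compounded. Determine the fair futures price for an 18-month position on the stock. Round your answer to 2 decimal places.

€397.19

PV(dividends) I = 2.81·e^(−0.0191·11/12)
I = 2.7612
F = (S − I)·e^(rT) = (388.73 − 2.7612) · e^(0.0191·18/12)
= 385.9688 · e^0.028650 = 385.9688 × 1.029064 = €397.19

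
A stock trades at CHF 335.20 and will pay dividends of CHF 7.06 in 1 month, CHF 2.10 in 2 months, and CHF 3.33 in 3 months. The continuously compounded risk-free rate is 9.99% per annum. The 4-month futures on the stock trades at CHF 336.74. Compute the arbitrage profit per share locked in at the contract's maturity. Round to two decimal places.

CHF 2.92 per share

PV(dividends) I = 7.06·e^(−0.0999·1/12) + 2.10·e^(−0.0999·2/12) + 3.33·e^(−0.0999·3/12) = 12.3147
Fair futures F* = (S − I)·e^(rT) = (335.20 − 12.3147)·e^0.033300 = 322.8853 × 1.033861 = 333.8185
Market CHF 336.74 > fair 333.8185: forward overpriced → cash-and-carry (borrow at r, buy the stock and collect the dividends, short the forward).
Profit at T = |F_mkt − F*| = |336.74 − 333.8185| = CHF 2.92 per share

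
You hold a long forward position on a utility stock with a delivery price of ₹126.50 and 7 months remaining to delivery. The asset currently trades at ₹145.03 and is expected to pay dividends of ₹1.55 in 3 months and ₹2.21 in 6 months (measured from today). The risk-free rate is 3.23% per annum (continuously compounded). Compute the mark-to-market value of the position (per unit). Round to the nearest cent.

PV(remaining dividends) I = 1.55·e^(−0.0323·3/12) + 2.21·e^(−0.0323·6/12) = 3.7121
Current forward F = (S − I)·e^(rT) = (145.03 − 3.7121)·e^(0.0323·7/12) = 141.3179 × 1.019020 = 144.0058
Value (long) = (F − K)·e^(−rT) = (144.0058 − 126.50) × 0.981335 = 17.1791
Value = ₹17.18

₹17.18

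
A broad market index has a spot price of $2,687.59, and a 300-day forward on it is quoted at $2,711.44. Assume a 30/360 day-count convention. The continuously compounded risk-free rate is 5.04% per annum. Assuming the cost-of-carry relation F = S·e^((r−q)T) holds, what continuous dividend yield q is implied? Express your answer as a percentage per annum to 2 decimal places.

3.98%

From F = S·e^((r−q)T): (r − q) = ln(F/S)/T
ln(2711.44/2687.59) = ln(1.008874) = 0.008835
(r − q) = 0.008835 / (300/360) = 0.010602
q = r − ln(F/S)/T = 0.0504 − 0.010602 = 0.039798
q = 3.98%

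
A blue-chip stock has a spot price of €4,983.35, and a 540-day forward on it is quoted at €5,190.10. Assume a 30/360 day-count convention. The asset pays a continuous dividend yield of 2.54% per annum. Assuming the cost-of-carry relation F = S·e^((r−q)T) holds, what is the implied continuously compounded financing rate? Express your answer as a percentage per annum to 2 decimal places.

From F = S·e^((r−q)T): (r − q) = ln(F/S)/T
ln(5190.10/4983.35) = ln(1.041488) = 0.040650
(r − q) = 0.040650 / (540/360) = 0.027100
r = ln(F/S)/T + q = 0.027100 + 0.0254 = 0.052500
r = 5.25%

5.25%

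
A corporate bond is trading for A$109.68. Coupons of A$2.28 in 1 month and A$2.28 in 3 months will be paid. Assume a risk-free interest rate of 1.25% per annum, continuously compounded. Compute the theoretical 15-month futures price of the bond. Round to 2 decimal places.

PV(coupons) I = 2.28·e^(−0.0125·1/12) + 2.28·e^(−0.0125·3/12)
I = 2.2776 + 2.2729 = 4.5505
F = (S − I)·e^(rT) = (109.68 − 4.5505) · e^(0.0125·15/12)
= 105.1295 · e^0.015625 = 105.1295 × 1.015748 = A$106.79

A$106.79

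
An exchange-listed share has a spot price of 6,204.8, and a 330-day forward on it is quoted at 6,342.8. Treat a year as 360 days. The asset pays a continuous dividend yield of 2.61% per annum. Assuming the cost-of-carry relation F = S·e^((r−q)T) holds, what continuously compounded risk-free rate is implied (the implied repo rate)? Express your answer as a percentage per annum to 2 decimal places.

5.01%

From F = S·e^((r−q)T): (r − q) = ln(F/S)/T
ln(6342.8/6204.8) = ln(1.022241) = 0.021997
(r − q) = 0.021997 / (330/360) = 0.023997
r = ln(F/S)/T + q = 0.023997 + 0.0261 = 0.050097
r = 5.01%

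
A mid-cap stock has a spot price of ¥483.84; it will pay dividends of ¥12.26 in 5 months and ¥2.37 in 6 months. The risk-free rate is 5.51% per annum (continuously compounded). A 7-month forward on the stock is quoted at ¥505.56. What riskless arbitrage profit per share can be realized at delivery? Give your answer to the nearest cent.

PV(dividends) I = 12.26·e^(−0.0551·5/12) + 2.37·e^(−0.0551·6/12) = 14.2873
Fair forward F* = (S − I)·e^(rT) = (483.84 − 14.2873)·e^0.032142 = 469.5527 × 1.032664 = 484.8902
Market ¥505.56 > fair 484.8902: forward overpriced → cash-and-carry (borrow at r, buy the stock and collect the dividends, short the forward).
Profit at T = |F_mkt − F*| = |505.56 − 484.8902| = ¥20.67 per share

¥20.67 per share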